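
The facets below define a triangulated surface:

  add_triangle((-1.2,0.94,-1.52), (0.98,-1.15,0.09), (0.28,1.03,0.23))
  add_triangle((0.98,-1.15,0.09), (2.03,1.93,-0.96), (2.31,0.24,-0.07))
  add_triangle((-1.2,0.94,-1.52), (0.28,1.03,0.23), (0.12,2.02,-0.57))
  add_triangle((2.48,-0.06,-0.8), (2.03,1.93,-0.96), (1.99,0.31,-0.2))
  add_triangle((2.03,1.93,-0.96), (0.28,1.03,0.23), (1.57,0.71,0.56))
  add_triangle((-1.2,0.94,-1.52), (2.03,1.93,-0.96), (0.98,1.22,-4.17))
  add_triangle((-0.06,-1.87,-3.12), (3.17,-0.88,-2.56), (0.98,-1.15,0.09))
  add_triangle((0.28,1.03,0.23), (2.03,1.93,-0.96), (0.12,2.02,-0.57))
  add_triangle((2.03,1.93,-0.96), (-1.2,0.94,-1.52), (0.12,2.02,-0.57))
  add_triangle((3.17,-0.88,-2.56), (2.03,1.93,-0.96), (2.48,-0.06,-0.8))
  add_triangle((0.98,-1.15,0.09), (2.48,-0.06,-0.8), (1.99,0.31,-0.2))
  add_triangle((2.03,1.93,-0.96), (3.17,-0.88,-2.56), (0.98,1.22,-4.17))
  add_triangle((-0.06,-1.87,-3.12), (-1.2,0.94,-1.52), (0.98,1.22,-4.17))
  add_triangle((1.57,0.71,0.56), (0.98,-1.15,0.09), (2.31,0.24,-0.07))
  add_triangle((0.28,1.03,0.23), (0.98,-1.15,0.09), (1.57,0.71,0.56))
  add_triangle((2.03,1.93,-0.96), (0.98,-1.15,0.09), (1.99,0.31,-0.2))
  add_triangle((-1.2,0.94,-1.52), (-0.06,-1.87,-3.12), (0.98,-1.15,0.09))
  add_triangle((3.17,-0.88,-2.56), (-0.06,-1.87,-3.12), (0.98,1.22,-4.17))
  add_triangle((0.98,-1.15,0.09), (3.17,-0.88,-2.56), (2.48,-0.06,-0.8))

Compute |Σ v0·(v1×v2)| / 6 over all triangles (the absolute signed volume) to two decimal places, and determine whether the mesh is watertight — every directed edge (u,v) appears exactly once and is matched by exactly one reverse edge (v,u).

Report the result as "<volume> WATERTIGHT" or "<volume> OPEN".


23.62 OPEN

Per-triangle v0·(v1×v2)/6:
  t1: -0.2972
  t2: +0.3538
  t3: +0.1277
  t4: +0.4067
  t5: +0.4325
  t6: +2.4059
  t7: +2.3483
  t8: +0.3663
  t9: +0.9847
  t10: +1.3590
  t11: +0.2659
  t12: +4.9865
  t13: +3.2848
  t14: +0.3180
  t15: -0.0071
  t16: -0.2257
  t17: -0.2087
  t18: +5.8654
  t19: +0.8506
Σ = +23.6175 → |volume| = 23.62

Directed edges: 57 total; 3 unmatched, e.g. (2.03,1.93,-0.96)→(2.31,0.24,-0.07) → open.


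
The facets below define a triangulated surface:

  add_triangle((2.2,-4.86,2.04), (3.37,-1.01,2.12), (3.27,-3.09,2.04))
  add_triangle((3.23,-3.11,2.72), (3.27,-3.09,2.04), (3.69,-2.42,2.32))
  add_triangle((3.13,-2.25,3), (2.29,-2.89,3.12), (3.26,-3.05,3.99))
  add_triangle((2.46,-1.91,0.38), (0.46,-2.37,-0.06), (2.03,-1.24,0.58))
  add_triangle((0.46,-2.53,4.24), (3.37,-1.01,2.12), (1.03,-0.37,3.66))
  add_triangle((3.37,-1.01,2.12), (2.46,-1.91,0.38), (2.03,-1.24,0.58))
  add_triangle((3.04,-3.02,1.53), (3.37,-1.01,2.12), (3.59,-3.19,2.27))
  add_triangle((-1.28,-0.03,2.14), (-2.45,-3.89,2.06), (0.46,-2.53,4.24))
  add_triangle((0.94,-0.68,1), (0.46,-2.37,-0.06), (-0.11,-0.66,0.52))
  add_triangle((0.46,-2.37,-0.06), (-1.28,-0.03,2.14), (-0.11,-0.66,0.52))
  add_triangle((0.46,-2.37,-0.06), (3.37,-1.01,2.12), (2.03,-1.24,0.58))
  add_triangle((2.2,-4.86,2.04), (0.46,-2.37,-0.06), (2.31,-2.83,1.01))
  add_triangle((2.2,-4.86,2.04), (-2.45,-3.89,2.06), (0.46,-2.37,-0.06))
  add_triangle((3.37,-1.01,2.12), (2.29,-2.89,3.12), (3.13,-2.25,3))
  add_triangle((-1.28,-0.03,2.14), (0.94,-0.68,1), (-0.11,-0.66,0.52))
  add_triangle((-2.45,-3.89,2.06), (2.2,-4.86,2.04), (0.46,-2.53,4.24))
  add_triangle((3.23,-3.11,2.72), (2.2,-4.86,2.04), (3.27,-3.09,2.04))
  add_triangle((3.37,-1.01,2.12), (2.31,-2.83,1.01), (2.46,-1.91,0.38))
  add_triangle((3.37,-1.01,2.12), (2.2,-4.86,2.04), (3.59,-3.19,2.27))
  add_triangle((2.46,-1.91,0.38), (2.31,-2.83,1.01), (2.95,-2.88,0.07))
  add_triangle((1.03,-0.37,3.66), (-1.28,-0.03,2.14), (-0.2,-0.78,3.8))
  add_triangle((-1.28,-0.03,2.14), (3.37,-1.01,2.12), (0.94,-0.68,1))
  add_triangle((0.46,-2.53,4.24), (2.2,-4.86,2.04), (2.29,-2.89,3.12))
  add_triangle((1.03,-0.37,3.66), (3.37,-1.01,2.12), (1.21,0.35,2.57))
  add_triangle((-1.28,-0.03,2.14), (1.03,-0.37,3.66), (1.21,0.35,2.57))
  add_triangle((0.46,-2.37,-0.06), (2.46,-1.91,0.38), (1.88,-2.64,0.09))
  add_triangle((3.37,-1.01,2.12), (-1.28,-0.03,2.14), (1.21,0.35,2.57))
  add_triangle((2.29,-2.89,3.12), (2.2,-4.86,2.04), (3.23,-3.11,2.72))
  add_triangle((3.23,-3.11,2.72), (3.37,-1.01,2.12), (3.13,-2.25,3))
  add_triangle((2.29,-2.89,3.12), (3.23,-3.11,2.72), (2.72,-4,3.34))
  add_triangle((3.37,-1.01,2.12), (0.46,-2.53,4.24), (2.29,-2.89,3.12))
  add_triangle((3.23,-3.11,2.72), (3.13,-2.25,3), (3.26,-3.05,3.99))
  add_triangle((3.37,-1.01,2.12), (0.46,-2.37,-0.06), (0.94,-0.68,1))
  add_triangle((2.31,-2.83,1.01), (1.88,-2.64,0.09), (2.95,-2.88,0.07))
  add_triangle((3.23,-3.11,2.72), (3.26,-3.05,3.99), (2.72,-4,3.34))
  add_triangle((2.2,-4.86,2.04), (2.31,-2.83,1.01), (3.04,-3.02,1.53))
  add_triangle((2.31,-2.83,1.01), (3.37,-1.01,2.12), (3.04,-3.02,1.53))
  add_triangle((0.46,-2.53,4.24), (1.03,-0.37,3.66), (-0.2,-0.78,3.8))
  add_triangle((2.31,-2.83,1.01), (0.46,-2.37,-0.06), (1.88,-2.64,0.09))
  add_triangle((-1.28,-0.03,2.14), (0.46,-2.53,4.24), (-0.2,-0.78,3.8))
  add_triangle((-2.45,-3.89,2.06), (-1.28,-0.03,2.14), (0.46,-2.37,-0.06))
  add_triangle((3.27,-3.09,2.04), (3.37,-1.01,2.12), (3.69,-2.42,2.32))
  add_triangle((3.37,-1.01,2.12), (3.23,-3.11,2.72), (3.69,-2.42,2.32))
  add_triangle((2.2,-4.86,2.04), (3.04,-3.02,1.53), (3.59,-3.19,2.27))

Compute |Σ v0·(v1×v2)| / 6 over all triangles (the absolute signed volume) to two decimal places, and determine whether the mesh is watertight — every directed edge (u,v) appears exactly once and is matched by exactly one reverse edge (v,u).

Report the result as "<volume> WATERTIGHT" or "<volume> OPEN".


38.92 OPEN

Per-triangle v0·(v1×v2)/6:
  t1: -0.8178
  t2: +0.4105
  t3: -0.2205
  t4: -0.2018
  t5: +3.9109
  t6: +0.0449
  t7: +0.4678
  t8: +5.1991
  t9: -0.2670
  t10: -0.0713
  t11: -0.7499
  t12: +0.9674
  t13: +3.8098
  t14: -0.0386
  t15: -0.3103
  t16: +10.6026
  t17: +1.0475
  t18: +1.1099
  t19: +0.7516
  t20: +0.3218
  t21: +0.5988
  t22: -0.5639
  t23: +3.5857
  t24: +1.2679
  t25: +0.7555
  t26: -0.1020
  t27: -1.5991
  t28: +1.6896
  t29: +0.7333
  t30: -0.4989
  t31: +2.6334
  t32: +0.4943
  t33: -0.5905
  t34: +0.3650
  t35: +0.9756
  t36: +0.4597
  t37: +0.0658
  t38: +1.4501
  t39: +0.4752
  t40: +1.0500
  t41: -1.6139
  t42: +0.0111
  t43: +0.5094
  t44: +0.8055
Σ = +38.9246 → |volume| = 38.92

Directed edges: 132 total; 6 unmatched, e.g. (2.29,-2.89,3.12)→(3.26,-3.05,3.99) → open.


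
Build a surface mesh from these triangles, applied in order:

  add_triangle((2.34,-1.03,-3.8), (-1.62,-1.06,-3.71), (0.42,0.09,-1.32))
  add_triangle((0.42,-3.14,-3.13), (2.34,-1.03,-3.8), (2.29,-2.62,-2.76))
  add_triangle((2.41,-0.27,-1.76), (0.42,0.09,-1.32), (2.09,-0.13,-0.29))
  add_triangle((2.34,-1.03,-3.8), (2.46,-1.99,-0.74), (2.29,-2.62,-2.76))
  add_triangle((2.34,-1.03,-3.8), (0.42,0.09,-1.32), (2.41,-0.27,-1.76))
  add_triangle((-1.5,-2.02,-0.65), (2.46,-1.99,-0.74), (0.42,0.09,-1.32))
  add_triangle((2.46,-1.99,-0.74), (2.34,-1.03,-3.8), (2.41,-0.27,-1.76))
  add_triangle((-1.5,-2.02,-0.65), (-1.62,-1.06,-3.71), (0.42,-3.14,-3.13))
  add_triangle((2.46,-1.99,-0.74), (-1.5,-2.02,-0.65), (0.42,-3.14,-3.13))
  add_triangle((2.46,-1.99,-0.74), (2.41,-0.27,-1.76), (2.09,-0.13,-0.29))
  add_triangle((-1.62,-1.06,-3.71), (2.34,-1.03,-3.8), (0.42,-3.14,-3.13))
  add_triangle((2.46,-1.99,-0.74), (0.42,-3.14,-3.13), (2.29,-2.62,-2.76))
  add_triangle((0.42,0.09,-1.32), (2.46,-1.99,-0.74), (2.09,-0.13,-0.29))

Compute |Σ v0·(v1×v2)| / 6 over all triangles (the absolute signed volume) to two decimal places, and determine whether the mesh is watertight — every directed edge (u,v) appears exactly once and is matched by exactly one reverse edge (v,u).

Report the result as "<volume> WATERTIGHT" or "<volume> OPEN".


Per-triangle v0·(v1×v2)/6:
  t1: +1.1209
  t2: +2.6440
  t3: +0.1104
  t4: +1.7071
  t5: +0.4276
  t6: -1.7765
  t7: +1.7658
  t8: +3.7153
  t9: +2.7176
  t10: +0.8955
  t11: +5.6150
  t12: +1.4327
  t13: -0.8235
Σ = +19.5520 → |volume| = 19.55

Directed edges: 39 total; 3 unmatched, e.g. (-1.62,-1.06,-3.71)→(0.42,0.09,-1.32) → open.

19.55 OPEN


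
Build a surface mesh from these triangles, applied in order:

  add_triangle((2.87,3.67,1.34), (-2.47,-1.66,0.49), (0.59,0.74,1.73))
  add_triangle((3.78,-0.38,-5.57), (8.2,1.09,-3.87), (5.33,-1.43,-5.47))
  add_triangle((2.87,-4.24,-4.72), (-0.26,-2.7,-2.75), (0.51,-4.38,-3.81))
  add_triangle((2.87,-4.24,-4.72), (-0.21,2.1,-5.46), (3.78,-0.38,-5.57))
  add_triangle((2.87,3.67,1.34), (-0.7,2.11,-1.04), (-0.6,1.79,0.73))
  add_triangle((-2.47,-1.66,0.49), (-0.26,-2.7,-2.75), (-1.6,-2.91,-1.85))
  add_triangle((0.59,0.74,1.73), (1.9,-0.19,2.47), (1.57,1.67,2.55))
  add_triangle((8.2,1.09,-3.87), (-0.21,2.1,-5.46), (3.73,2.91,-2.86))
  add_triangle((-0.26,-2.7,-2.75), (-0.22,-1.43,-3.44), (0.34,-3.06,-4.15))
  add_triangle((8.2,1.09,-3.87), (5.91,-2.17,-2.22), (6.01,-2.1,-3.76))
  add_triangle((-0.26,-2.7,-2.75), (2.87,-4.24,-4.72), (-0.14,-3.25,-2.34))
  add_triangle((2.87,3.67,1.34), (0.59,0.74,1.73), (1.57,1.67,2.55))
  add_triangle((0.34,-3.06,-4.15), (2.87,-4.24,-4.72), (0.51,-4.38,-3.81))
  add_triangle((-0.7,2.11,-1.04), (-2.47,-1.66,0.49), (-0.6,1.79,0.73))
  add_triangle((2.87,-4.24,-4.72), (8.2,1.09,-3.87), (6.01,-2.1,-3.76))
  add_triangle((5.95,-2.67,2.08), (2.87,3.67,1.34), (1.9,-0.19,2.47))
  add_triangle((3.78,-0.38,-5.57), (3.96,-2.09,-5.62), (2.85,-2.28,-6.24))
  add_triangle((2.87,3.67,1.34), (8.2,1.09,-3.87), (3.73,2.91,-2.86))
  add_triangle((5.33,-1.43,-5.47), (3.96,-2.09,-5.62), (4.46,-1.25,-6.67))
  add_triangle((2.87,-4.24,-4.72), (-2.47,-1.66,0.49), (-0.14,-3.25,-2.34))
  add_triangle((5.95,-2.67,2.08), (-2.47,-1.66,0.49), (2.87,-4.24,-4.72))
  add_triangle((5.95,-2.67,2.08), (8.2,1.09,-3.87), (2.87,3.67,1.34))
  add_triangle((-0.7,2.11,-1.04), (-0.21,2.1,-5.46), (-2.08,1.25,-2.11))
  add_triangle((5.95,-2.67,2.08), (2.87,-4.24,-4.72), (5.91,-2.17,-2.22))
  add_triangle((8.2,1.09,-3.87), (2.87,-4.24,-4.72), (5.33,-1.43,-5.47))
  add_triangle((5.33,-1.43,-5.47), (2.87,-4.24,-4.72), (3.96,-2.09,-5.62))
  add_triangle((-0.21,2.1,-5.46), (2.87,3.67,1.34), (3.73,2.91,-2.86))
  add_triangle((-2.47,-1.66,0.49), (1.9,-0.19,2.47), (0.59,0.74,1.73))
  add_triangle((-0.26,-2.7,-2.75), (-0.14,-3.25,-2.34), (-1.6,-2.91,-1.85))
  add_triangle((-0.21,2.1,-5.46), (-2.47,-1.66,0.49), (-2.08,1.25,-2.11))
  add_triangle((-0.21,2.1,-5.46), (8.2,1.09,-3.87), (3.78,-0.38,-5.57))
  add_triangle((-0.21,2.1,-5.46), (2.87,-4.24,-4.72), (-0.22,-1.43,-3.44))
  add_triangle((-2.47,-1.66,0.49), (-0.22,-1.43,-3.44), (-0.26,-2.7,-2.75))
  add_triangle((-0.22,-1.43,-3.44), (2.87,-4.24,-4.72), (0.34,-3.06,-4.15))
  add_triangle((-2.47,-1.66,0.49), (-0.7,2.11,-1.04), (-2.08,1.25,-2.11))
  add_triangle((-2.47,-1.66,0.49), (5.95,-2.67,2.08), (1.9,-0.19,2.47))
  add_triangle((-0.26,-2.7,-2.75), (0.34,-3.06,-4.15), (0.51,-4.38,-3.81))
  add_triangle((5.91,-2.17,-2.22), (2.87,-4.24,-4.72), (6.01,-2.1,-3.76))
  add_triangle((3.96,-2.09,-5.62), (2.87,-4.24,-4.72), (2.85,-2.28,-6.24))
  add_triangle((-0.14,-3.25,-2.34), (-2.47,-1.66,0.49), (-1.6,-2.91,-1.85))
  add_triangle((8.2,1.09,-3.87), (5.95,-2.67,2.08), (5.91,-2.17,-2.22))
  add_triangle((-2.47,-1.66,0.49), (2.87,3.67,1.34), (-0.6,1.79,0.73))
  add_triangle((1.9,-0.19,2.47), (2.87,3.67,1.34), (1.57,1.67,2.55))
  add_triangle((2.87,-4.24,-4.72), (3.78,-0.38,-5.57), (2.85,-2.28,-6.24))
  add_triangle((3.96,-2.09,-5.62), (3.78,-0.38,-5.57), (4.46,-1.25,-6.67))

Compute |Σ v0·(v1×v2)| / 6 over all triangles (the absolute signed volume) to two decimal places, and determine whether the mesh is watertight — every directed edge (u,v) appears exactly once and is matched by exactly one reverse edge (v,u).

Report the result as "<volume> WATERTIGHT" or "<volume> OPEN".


Per-triangle v0·(v1×v2)/6:
  t1: +1.0539
  t2: +7.5019
  t3: -1.1289
  t4: +15.0056
  t5: +2.3244
  t6: -0.1372
  t7: +0.4284
  t8: +15.1438
  t9: +0.6048
  t10: +5.9858
  t11: +1.4625
  t12: +0.2223
  t13: +2.5939
  t14: +1.7134
  t15: +7.5002
  t16: +8.6571
  t17: +2.4452
  t18: +13.8322
  t19: +1.8366
  t20: +0.6205
  t21: +19.6745
  t22: +34.7133
  t23: +2.8471
  t24: +15.2833
  t25: +8.8247
  t26: +3.1765
  t27: +9.9831
  t28: +1.5180
  t29: +0.6629
  t30: +3.6697
  t31: +17.7148
  t32: +8.1282
  t33: +2.1428
  t34: +1.6368
  t35: +1.3947
  t36: +5.8468
  t37: +0.6192
  t38: +5.0981
  t39: +3.6174
  t40: +1.0275
  t41: +17.0522
  t42: +1.2860
  t43: +2.0211
  t44: -4.4629
  t45: -0.2131
Σ = +250.9290 → |volume| = 250.93

Directed edges: 135 total; 9 unmatched, e.g. (5.33,-1.43,-5.47)→(3.78,-0.38,-5.57) → open.

250.93 OPEN


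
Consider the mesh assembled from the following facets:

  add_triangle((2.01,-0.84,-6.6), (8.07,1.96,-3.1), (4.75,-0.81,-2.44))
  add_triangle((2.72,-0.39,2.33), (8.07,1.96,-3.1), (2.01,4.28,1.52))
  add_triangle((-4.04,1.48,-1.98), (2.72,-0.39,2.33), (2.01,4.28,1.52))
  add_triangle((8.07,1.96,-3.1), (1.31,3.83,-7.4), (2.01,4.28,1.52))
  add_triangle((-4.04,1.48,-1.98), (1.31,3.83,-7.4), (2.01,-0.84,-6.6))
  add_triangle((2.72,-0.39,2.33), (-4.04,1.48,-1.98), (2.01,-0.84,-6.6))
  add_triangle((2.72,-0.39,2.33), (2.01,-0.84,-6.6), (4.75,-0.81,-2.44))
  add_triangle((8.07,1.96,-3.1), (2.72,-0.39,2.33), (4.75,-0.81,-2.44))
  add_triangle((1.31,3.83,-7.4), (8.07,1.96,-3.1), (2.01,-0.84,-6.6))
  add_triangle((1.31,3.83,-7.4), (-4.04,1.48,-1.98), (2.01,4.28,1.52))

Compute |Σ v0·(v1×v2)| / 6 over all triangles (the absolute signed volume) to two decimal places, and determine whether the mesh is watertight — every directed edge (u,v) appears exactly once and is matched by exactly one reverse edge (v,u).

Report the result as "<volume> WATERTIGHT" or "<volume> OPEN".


182.93 WATERTIGHT

Per-triangle v0·(v1×v2)/6:
  t1: +14.2929
  t2: +20.4507
  t3: +3.1489
  t4: +46.0002
  t5: +22.5733
  t6: -3.0277
  t7: +1.1418
  t8: +9.7829
  t9: +39.8479
  t10: +28.7156
Σ = +182.9265 → |volume| = 182.93

Directed edges: 30 total, each appears once with its reverse present → watertight.


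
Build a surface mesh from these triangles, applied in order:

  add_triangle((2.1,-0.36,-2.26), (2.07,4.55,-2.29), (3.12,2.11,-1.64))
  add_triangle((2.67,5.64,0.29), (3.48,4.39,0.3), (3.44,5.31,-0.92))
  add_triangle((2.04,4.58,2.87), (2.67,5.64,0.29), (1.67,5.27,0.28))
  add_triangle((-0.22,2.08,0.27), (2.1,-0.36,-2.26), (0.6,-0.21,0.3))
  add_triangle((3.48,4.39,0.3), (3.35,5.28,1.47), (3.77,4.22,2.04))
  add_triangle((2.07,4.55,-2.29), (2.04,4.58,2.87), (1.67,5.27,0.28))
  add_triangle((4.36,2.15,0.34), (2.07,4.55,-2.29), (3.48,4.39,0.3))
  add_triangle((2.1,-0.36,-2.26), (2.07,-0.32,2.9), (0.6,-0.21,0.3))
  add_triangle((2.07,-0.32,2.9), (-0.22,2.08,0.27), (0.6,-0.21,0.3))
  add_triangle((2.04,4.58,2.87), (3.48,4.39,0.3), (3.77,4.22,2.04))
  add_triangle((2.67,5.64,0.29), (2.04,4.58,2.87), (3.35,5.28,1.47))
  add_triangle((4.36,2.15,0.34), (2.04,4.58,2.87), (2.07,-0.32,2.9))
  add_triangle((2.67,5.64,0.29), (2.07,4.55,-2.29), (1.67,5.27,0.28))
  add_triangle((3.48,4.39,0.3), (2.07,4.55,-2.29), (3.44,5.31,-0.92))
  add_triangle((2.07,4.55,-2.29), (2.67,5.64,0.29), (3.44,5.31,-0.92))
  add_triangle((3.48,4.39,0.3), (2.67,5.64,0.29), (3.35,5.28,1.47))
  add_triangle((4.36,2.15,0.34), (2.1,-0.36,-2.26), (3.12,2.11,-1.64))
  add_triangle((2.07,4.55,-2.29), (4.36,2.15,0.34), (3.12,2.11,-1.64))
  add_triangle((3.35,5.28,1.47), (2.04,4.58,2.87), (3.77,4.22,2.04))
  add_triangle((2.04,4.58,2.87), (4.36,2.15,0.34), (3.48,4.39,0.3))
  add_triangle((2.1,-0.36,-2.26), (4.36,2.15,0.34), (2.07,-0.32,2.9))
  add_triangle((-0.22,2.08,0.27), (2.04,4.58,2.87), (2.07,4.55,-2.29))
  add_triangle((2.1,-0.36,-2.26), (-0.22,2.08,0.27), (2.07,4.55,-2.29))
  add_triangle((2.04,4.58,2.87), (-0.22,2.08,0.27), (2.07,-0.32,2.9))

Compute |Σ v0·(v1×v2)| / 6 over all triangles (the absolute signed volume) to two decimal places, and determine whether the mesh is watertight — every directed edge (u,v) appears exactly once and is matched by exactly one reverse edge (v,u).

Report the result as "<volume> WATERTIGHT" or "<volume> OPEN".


48.96 WATERTIGHT

Per-triangle v0·(v1×v2)/6:
  t1: +3.0065
  t2: +1.6367
  t3: +2.0416
  t4: -0.6772
  t5: +1.4155
  t6: -2.7582
  t7: +4.8367
  t8: +0.2038
  t9: -0.3582
  t10: -2.8332
  t11: +2.2504
  t12: +9.7537
  t13: +1.9577
  t14: +0.0215
  t15: +2.2917
  t16: +1.5198
  t17: +2.9164
  t18: +3.8119
  t19: +2.1926
  t20: +5.1932
  t21: +5.1386
  t22: +4.5334
  t23: -0.1016
  t24: +0.9681
Σ = +48.9611 → |volume| = 48.96

Directed edges: 72 total, each appears once with its reverse present → watertight.


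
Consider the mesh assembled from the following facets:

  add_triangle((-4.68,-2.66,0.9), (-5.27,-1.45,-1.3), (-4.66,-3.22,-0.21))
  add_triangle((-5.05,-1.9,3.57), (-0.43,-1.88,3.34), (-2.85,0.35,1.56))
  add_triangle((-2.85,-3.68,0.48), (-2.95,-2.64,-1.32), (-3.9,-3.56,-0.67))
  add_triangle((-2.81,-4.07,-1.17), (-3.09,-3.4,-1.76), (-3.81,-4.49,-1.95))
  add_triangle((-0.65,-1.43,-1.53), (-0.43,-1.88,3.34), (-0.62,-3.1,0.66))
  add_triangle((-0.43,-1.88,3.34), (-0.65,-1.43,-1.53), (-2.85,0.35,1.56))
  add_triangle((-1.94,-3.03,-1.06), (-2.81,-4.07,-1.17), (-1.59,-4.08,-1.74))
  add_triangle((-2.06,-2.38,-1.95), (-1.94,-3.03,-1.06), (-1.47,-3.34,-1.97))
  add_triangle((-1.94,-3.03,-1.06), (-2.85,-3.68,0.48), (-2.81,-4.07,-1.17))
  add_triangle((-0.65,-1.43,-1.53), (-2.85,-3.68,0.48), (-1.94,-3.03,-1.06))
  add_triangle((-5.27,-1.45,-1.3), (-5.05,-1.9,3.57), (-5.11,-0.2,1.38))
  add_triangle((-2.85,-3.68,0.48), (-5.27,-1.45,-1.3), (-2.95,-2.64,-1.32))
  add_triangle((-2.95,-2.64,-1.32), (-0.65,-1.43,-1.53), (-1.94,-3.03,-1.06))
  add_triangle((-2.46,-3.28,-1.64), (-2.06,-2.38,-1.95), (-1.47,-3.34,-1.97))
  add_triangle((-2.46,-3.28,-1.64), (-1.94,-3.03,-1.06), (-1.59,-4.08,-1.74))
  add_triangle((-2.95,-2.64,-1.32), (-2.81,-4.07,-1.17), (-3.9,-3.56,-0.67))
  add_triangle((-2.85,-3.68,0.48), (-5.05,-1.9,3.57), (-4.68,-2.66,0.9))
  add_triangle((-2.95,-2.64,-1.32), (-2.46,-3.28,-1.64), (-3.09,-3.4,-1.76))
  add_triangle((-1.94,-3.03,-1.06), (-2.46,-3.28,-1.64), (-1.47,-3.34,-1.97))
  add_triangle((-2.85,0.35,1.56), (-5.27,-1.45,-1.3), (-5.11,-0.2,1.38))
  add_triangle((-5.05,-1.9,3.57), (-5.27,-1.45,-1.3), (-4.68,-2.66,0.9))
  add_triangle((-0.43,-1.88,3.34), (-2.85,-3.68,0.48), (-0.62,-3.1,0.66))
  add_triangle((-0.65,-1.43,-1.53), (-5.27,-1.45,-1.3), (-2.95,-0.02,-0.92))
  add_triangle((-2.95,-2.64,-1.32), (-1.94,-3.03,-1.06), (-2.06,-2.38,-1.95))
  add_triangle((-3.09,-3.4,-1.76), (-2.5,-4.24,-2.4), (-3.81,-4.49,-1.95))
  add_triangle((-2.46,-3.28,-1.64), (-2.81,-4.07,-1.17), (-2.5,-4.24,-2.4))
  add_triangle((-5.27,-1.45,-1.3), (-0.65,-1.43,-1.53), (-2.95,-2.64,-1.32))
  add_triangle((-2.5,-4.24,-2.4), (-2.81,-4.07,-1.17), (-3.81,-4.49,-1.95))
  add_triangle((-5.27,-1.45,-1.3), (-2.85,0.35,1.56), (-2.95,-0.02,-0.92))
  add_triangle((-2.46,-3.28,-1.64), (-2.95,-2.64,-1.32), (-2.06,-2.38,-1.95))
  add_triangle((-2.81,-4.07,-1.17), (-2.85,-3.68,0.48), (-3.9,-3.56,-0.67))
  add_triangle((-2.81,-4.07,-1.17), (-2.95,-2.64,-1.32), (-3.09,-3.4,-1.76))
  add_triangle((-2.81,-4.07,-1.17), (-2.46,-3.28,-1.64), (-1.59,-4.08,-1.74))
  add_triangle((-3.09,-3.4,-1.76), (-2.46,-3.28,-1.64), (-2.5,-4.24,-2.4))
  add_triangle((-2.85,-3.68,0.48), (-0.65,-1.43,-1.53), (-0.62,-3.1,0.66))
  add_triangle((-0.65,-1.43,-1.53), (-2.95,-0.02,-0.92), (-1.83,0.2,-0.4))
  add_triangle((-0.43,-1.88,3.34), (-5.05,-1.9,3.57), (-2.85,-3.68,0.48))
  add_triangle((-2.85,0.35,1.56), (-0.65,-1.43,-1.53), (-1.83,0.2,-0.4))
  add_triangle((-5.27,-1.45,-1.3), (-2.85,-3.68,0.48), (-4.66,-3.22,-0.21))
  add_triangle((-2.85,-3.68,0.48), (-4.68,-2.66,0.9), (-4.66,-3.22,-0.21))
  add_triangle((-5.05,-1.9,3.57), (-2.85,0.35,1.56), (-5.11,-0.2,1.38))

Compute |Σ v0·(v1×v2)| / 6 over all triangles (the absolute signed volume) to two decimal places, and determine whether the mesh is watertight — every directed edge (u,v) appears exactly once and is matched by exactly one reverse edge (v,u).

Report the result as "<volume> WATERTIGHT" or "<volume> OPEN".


45.02 OPEN

Per-triangle v0·(v1×v2)/6:
  t1: +2.3644
  t2: +2.9767
  t3: -0.5368
  t4: -0.0448
  t5: -0.6040
  t6: -3.9579
  t7: -0.0988
  t8: -0.5942
  t9: +0.1189
  t10: -0.0198
  t11: +6.2851
  t12: +3.4063
  t13: +0.7082
  t14: +0.4751
  t15: -0.3111
  t16: +0.8191
  t17: +4.1246
  t18: -0.0318
  t19: +0.3120
  t20: +0.2333
  t21: +4.8835
  t22: +3.2194
  t23: +1.1637
  t24: -0.6035
  t25: +0.3185
  t26: -0.3587
  t27: +1.5486
  t28: +0.7600
  t29: +1.7652
  t30: +0.4030
  t31: +1.4303
  t32: +0.3158
  t33: +0.6553
  t34: -0.1050
  t35: +1.9466
  t36: +0.0190
  t37: +8.8831
  t38: -0.9831
  t39: +0.3761
  t40: +1.7471
  t41: +2.0131
Σ = +45.0224 → |volume| = 45.02

Directed edges: 123 total; 3 unmatched, e.g. (-2.85,0.35,1.56)→(-2.95,-0.02,-0.92) → open.


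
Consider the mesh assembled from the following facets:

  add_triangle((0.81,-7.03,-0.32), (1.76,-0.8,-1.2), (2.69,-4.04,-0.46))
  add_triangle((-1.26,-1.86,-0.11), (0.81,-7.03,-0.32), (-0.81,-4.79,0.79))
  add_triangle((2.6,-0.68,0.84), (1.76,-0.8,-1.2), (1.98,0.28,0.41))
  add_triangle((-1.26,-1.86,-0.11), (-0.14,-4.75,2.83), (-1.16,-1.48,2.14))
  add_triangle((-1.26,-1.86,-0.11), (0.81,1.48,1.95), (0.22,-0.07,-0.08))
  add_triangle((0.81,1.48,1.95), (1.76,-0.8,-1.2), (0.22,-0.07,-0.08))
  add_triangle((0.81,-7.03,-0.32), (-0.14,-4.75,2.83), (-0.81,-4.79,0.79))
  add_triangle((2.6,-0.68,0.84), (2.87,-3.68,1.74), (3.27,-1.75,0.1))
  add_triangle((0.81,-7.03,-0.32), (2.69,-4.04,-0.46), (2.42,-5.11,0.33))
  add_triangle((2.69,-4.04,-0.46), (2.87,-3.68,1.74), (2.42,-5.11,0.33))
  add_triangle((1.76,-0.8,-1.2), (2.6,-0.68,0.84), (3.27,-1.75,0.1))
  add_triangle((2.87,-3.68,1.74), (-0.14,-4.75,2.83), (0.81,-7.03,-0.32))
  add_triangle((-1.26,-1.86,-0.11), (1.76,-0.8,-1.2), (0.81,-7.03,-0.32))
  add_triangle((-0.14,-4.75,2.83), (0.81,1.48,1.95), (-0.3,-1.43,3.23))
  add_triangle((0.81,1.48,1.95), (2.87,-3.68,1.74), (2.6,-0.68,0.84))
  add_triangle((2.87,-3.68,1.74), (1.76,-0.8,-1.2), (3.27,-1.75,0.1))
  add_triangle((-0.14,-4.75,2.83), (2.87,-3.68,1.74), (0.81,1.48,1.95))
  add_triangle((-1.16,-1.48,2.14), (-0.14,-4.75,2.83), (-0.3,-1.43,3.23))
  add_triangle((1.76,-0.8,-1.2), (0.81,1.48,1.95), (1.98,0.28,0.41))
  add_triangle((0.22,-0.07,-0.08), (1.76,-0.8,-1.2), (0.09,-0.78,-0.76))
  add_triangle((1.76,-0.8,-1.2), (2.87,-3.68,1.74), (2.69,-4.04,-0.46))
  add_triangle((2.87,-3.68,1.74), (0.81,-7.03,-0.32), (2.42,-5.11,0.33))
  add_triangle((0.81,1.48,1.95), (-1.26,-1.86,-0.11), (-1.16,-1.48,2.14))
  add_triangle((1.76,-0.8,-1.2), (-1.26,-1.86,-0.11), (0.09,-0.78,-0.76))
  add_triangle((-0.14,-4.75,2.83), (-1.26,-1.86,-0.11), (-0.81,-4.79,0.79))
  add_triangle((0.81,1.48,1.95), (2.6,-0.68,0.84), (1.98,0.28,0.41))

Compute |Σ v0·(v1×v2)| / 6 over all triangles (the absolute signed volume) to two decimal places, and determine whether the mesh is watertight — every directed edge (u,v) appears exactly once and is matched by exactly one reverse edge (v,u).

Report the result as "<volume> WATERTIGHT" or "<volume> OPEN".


Per-triangle v0·(v1×v2)/6:
  t1: +2.4932
  t2: +1.7817
  t3: +0.6453
  t4: +2.2771
  t5: -0.1499
  t6: -0.0159
  t7: +4.0491
  t8: +1.5293
  t9: +2.0588
  t10: +1.6859
  t11: +0.5450
  t12: +10.2662
  t13: +2.0595
  t14: +2.0208
  t15: +2.7390
  t16: +1.3373
  t17: +6.9517
  t18: +1.8448
  t19: +0.0880
  t20: -0.0090
  t21: +2.0976
  t22: +2.4804
  t23: +0.0421
  t24: +0.2884
  t25: +1.3241
  t26: +0.7521
Σ = +51.1826 → |volume| = 51.18

Directed edges: 78 total; 6 unmatched, e.g. (0.22,-0.07,-0.08)→(-1.26,-1.86,-0.11) → open.

51.18 OPEN


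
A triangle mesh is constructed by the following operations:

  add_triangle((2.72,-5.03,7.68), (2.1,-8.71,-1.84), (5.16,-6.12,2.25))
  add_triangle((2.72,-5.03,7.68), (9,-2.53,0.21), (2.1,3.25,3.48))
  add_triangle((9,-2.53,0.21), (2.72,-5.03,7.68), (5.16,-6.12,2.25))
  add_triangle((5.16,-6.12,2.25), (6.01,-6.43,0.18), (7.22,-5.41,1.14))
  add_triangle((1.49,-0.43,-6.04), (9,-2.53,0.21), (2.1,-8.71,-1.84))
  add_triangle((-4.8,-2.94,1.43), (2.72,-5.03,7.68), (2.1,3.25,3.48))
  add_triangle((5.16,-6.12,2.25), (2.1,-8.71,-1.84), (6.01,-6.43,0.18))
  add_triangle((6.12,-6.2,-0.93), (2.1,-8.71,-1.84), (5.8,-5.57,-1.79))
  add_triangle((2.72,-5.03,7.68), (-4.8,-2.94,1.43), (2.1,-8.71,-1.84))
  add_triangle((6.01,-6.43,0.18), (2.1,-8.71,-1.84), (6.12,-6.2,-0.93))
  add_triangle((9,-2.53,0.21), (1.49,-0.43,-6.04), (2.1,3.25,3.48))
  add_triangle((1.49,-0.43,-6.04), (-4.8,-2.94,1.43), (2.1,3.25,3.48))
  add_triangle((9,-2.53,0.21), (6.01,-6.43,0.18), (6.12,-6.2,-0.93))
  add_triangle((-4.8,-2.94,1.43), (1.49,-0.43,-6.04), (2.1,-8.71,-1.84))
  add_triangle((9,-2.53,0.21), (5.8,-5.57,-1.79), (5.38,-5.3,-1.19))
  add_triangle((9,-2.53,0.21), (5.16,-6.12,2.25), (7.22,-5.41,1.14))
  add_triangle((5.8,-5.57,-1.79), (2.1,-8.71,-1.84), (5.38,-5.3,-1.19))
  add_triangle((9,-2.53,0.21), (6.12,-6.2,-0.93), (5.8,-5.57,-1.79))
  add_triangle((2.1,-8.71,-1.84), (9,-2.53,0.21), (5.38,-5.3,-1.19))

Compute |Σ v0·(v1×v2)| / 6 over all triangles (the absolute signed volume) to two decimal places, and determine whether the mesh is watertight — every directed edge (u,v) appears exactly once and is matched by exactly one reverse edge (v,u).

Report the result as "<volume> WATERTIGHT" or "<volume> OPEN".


452.41 OPEN

Per-triangle v0·(v1×v2)/6:
  t1: +39.0087
  t2: +65.8268
  t3: +39.7224
  t4: +5.4128
  t5: +73.9560
  t6: +35.3313
  t7: +14.7085
  t8: +6.5751
  t9: +74.4024
  t10: +7.8702
  t11: +34.9363
  t12: +4.3816
  t13: +7.8957
  t14: +43.4477
  t15: -3.1647
  t16: +3.9935
  t17: -3.1971
  t18: +6.5976
  t19: -5.2903
Σ = +452.4145 → |volume| = 452.41

Directed edges: 57 total; 3 unmatched, e.g. (6.01,-6.43,0.18)→(7.22,-5.41,1.14) → open.


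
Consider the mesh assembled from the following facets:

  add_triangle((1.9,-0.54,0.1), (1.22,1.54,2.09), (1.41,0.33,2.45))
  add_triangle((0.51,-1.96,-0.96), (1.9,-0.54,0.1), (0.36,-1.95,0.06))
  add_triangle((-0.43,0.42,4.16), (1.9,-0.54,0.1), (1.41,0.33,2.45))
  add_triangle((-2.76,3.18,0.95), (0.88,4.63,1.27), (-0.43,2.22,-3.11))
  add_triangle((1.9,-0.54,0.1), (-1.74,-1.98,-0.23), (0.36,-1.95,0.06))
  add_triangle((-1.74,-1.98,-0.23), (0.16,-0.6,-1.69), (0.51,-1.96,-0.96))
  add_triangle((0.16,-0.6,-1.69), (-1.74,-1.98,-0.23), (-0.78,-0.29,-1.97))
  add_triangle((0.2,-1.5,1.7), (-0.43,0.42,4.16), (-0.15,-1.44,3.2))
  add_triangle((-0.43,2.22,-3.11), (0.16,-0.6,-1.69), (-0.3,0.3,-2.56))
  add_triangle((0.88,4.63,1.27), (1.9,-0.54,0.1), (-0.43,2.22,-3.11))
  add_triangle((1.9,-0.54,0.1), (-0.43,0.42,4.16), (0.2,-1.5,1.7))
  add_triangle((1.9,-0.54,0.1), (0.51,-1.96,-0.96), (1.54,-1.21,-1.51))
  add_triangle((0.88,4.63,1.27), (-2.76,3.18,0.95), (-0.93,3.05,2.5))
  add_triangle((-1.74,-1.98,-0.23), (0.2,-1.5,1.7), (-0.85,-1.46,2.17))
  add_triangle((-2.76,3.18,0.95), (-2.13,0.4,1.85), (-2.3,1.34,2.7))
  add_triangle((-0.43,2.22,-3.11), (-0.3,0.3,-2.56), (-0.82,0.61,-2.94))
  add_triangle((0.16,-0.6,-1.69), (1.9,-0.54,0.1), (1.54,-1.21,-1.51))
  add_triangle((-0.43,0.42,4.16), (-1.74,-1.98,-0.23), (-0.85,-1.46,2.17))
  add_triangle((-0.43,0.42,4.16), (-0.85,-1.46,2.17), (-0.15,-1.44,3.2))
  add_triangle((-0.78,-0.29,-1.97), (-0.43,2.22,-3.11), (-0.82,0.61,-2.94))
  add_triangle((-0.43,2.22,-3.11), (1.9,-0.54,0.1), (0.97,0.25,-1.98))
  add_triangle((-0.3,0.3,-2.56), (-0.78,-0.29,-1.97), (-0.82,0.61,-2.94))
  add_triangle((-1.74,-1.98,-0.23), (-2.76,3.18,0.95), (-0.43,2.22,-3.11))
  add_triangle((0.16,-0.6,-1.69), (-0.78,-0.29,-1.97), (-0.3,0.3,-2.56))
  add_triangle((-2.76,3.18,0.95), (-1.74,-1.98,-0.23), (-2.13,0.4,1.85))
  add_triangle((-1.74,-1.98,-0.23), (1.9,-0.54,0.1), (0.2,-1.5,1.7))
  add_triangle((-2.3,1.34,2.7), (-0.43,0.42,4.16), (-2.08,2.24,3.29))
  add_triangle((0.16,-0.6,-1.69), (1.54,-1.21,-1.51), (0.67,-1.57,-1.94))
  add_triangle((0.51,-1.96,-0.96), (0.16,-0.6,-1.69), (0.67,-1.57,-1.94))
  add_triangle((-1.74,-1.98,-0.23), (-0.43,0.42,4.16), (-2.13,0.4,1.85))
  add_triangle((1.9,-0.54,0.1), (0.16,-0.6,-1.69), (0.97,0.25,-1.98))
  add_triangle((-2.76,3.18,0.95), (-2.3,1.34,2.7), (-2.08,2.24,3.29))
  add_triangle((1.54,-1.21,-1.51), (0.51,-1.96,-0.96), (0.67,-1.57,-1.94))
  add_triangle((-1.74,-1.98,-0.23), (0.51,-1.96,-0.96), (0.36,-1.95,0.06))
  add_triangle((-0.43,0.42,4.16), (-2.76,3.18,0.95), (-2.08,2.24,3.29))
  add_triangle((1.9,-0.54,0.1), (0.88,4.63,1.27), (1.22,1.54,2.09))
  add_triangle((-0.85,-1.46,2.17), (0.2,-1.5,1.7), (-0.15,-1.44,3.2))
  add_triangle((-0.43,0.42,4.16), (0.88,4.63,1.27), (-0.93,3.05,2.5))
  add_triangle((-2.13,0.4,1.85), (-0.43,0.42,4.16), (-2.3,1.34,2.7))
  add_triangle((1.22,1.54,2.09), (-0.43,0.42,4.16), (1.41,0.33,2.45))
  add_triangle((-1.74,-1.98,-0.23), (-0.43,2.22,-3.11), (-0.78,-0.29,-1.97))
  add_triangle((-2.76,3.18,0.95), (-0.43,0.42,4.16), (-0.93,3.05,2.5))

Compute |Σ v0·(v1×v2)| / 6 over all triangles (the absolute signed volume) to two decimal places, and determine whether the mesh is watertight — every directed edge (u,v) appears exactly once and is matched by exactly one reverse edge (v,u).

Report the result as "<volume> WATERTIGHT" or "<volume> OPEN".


Per-triangle v0·(v1×v2)/6:
  t1: +0.9507
  t2: +0.6010
  t3: +0.7438
  t4: +9.7062
  t5: -0.1132
  t6: +1.0276
  t7: +0.7200
  t8: +0.2498
  t9: +0.2611
  t10: +5.5840
  t11: +2.0708
  t12: +0.6731
  t13: +4.2279
  t14: +0.9043
  t15: +1.1302
  t16: +0.3690
  t17: +0.1360
  t18: +1.2044
  t19: +0.9753
  t20: +0.0281
  t21: +0.8353
  t22: +0.1679
  t23: +6.6295
  t24: +0.2666
  t25: +2.8304
  t26: +1.3871
  t27: +1.3855
  t28: +0.2545
  t29: +0.1178
  t30: +2.8911
  t31: +0.6394
  t32: +1.4137
  t33: +0.3903
  t34: +0.7122
  t35: +0.1995
  t36: +2.3995
  t37: +0.3654
  t38: +4.0577
  t39: +1.1361
  t40: +1.4503
  t41: +0.9377
  t42: +3.7270
Σ = +65.6446 → |volume| = 65.64

Directed edges: 126 total; 6 unmatched, e.g. (-0.43,2.22,-3.11)→(0.16,-0.6,-1.69) → open.

65.64 OPEN


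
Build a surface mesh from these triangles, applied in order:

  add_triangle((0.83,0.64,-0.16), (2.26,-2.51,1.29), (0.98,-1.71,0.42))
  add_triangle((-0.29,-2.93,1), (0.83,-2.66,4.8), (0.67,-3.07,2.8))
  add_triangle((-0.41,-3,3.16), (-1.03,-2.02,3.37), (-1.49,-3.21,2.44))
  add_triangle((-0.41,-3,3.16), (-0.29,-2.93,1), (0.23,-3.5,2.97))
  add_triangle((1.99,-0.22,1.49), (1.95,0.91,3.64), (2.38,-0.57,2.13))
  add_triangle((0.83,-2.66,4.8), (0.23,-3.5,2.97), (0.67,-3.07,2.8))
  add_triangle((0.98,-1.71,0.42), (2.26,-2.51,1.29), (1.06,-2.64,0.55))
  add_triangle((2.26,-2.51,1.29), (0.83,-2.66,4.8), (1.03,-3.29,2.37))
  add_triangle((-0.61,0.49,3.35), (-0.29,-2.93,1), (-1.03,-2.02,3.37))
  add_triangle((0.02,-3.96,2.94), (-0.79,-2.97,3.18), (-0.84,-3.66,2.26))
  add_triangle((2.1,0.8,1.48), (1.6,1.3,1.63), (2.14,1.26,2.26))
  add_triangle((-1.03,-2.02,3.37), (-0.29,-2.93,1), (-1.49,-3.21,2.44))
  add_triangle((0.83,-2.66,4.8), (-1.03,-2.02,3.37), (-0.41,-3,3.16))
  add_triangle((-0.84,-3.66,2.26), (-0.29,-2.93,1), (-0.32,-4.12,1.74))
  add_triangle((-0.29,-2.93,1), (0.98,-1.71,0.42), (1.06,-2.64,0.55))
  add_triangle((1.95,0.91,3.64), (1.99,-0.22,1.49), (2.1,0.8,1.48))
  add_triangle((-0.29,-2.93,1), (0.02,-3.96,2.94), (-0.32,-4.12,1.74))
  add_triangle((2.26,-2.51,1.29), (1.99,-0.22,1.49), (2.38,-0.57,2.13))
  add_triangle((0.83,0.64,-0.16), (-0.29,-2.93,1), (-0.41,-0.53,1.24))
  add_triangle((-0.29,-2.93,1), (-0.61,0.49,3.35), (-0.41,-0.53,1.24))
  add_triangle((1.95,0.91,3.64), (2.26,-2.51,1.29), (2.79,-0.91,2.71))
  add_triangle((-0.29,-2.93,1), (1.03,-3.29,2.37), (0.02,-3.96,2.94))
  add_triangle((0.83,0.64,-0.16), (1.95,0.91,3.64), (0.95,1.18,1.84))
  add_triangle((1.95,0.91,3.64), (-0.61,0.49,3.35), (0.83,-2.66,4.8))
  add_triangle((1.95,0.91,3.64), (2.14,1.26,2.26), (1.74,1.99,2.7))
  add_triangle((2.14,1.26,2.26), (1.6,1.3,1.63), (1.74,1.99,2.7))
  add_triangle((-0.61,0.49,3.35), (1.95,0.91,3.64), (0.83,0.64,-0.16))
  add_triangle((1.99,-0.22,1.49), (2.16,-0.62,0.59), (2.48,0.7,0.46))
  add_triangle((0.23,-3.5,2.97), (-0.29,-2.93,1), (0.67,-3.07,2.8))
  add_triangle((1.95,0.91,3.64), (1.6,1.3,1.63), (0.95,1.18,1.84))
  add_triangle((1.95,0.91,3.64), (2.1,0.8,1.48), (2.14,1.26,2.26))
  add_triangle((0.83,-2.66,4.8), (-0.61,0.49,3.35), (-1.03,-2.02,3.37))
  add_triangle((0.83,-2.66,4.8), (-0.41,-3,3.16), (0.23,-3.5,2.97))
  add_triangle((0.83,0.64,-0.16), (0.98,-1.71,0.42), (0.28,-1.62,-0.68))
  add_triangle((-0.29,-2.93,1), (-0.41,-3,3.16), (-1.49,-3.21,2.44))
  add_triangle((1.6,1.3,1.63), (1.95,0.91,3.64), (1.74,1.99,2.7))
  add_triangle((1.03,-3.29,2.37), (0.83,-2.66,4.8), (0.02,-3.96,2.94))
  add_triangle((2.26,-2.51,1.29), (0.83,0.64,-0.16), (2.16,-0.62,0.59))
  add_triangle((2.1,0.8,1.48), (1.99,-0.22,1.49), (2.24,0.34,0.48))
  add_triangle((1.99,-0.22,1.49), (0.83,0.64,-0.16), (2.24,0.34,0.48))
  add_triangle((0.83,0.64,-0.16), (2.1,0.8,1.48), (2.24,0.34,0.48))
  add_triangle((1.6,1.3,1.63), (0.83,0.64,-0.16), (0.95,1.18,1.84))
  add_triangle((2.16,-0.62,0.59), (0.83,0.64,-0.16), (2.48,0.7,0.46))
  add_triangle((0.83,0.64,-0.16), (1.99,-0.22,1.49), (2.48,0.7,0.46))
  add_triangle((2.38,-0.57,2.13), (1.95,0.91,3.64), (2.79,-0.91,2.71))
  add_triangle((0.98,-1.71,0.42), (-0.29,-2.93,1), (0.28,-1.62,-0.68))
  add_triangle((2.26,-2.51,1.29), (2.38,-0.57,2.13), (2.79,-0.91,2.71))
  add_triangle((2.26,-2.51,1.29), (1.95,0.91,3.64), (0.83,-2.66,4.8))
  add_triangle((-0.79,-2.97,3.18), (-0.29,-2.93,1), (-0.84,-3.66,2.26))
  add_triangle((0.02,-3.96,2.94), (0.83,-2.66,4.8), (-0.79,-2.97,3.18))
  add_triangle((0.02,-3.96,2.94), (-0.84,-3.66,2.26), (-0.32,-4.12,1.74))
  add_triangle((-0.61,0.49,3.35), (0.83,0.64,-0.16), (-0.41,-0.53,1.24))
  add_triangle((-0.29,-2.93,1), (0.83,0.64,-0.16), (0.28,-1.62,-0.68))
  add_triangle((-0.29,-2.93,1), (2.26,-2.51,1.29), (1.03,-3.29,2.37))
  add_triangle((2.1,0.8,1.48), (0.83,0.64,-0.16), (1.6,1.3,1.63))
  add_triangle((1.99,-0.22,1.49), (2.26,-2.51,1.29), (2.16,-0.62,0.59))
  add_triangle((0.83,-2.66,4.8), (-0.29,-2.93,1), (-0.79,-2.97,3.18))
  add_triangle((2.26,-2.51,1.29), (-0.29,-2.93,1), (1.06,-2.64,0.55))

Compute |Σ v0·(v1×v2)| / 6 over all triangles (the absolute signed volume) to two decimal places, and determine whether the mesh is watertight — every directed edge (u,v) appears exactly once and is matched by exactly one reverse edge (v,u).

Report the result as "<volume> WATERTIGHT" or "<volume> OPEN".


Per-triangle v0·(v1×v2)/6:
  t1: +0.2304
  t2: -0.9155
  t3: +1.0078
  t4: +0.6993
  t5: +0.3518
  t6: +0.6201
  t7: +0.0639
  t8: +2.3304
  t9: -0.5637
  t10: +0.7954
  t11: +0.1035
  t12: -0.9896
  t13: +1.4946
  t14: +0.1212
  t15: -0.0914
  t16: +0.7807
  t17: -0.0009
  t18: +0.3018
  t19: -0.4067
  t20: +0.2735
  t21: +0.7886
  t22: +0.8007
  t23: -0.4147
  t24: +5.2639
  t25: +0.6176
  t26: +0.1307
  t27: +0.7989
  t28: +0.5085
  t29: +0.3511
  t30: +0.3368
  t31: +0.3087
  t32: +3.1724
  t33: +1.1354
  t34: +0.3682
  t35: +1.1486
  t36: -0.4209
  t37: +1.9287
  t38: +0.0464
  t39: +0.3918
  t40: -0.1383
  t41: +0.2584
  t42: +0.1014
  t43: +0.1278
  t44: +0.0865
  t45: +0.2981
  t46: +0.6567
  t47: +0.2367
  t48: +6.6665
  t49: -0.2605
  t50: +2.0265
  t51: +0.6444
  t52: -0.2499
  t53: -0.4741
  t54: +1.2408
  t55: +0.2370
  t56: +0.7192
  t57: -2.0994
  t58: +0.7096
Σ = +34.2553 → |volume| = 34.26

Directed edges: 174 total, each appears once with its reverse present → watertight.

34.26 WATERTIGHT


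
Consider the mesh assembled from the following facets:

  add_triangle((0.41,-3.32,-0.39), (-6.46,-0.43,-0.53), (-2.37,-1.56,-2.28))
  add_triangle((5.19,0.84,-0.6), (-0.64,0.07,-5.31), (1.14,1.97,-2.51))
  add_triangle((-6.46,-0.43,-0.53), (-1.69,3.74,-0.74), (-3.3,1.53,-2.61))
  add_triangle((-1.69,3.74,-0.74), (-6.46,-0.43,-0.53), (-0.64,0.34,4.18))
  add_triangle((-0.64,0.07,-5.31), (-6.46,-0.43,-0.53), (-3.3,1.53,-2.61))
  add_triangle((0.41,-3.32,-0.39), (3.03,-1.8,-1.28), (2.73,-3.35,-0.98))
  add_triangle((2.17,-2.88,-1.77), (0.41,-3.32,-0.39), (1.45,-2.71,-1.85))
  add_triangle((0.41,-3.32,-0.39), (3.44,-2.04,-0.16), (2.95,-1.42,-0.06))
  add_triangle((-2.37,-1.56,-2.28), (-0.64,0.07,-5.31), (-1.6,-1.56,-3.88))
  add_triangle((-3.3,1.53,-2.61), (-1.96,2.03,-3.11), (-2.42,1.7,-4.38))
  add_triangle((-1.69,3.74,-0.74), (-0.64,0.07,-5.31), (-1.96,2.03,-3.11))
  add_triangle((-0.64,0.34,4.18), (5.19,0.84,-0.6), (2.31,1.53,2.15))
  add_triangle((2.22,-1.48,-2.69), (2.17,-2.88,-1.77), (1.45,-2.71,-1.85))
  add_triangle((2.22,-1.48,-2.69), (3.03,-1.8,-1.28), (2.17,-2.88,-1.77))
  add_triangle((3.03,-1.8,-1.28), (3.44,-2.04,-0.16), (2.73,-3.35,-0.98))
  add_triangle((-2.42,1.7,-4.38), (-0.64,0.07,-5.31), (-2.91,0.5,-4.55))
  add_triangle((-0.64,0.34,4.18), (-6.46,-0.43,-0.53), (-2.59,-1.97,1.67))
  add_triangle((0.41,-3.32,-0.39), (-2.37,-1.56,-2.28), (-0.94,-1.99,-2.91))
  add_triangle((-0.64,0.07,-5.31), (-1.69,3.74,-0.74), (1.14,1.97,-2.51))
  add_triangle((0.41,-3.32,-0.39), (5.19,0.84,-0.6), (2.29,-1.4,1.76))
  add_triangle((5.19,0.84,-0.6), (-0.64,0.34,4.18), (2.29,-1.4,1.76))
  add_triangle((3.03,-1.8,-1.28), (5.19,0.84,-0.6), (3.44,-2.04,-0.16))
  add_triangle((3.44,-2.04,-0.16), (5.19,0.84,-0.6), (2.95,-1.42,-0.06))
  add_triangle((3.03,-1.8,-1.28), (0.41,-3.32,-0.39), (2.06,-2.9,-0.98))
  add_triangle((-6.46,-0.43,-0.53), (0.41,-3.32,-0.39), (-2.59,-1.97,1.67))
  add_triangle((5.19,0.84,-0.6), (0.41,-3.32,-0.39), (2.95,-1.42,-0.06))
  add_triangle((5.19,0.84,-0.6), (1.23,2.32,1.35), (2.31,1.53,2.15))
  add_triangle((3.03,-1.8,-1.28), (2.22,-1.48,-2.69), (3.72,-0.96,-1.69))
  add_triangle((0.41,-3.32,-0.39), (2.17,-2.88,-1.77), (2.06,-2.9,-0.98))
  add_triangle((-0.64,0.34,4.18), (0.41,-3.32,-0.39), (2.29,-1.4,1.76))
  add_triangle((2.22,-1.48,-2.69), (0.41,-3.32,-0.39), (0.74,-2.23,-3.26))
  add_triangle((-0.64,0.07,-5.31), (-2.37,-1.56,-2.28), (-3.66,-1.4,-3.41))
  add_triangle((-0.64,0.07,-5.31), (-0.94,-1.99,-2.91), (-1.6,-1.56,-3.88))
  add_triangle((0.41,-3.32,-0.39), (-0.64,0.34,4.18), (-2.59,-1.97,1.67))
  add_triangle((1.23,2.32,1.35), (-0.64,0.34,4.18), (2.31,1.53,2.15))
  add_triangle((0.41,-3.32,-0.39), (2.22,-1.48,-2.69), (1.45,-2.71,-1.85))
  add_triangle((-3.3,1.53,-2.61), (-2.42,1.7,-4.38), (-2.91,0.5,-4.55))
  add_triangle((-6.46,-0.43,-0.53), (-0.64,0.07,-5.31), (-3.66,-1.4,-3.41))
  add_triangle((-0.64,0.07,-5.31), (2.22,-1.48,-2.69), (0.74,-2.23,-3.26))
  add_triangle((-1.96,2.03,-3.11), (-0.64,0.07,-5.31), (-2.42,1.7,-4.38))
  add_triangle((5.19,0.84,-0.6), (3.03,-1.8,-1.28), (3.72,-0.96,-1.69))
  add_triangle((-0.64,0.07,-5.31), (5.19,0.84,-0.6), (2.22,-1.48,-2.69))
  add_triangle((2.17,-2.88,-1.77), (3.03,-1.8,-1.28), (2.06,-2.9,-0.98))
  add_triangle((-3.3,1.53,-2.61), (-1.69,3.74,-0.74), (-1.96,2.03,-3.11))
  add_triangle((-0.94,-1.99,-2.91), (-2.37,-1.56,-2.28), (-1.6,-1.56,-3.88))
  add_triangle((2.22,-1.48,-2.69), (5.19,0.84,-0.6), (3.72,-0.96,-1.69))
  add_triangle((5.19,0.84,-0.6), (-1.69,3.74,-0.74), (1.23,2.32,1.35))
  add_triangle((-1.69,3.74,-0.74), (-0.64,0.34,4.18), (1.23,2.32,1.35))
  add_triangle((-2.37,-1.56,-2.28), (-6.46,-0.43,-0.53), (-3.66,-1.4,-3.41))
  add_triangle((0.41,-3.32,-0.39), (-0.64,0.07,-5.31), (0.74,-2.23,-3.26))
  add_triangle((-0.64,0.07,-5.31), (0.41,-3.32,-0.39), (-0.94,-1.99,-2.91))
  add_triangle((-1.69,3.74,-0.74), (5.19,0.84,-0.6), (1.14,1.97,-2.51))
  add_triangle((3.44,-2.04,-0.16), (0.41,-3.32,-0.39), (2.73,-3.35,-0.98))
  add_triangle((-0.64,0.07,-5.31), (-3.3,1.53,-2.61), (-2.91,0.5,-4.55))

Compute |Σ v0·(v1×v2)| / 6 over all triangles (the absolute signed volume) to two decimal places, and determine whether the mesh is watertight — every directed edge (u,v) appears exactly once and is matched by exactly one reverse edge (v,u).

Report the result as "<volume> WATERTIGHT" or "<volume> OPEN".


187.47 WATERTIGHT

Per-triangle v0·(v1×v2)/6:
  t1: +6.8766
  t2: +7.9582
  t3: +8.5701
  t4: +17.8035
  t5: +9.6205
  t6: +0.4584
  t7: +0.6541
  t8: +0.0661
  t9: +1.3940
  t10: +1.0249
  t11: +2.4152
  t12: +3.1788
  t13: +0.6037
  t14: +1.3382
  t15: +1.1290
  t16: +2.6955
  t17: +8.9671
  t18: +2.4192
  t19: +7.5062
  t20: +6.4556
  t21: +7.0657
  t22: +2.5592
  t23: +0.2412
  t24: -0.0130
  t25: +7.6043
  t26: -1.3855
  t27: +2.9421
  t28: +1.1156
  t29: +0.7064
  t30: +5.4867
  t31: +2.7327
  t32: +1.8927
  t33: +1.1925
  t34: +5.8614
  t35: +2.7074
  t36: -0.1737
  t37: +1.8665
  t38: +6.9228
  t39: +3.5985
  t40: +1.0267
  t41: +1.2400
  t42: +8.9313
  t43: +0.6341
  t44: +2.9043
  t45: +0.8663
  t46: +1.2834
  t47: +6.8965
  t48: +6.5803
  t49: +2.0983
  t50: +2.4146
  t51: +2.5544
  t52: +6.8118
  t53: +1.1367
  t54: -1.9632
Σ = +187.4736 → |volume| = 187.47

Directed edges: 162 total, each appears once with its reverse present → watertight.
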